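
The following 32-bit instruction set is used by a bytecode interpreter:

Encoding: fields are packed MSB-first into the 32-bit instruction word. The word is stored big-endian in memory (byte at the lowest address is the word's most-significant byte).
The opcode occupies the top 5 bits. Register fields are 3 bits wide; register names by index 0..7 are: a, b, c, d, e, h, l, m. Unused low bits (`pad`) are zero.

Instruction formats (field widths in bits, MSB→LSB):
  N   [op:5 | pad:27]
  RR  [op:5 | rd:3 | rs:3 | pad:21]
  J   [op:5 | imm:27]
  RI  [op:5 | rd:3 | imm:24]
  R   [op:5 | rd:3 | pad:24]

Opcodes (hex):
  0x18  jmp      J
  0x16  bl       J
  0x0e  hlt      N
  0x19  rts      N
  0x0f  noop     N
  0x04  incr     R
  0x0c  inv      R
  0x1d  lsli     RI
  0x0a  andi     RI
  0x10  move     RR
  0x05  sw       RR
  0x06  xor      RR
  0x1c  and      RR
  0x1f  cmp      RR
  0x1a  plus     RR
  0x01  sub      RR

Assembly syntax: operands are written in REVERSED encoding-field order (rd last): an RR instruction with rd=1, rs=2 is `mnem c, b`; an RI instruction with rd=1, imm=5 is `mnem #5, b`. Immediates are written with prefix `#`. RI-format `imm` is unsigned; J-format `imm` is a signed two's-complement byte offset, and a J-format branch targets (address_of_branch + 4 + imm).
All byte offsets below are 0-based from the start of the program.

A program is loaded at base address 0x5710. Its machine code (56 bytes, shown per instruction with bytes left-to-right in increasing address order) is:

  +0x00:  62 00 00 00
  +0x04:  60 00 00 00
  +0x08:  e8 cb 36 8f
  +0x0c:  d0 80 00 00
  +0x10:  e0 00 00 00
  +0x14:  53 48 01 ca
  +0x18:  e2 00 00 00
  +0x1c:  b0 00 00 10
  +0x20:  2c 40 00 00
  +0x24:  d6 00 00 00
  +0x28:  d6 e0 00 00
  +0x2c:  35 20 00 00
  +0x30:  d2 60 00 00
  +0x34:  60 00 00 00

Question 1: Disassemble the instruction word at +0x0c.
plus e, a

[0c] d0 80 00 00 → 0xd0800000
  opcode bits[31:27]=0x1a: plus/RR
  rd: (w>>24)&0x7=0x0 → a
  rs: (w>>21)&0x7=0x4 → e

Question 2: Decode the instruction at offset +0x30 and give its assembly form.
+0x30: d2 60 00 00 ⇒ word 0xd2600000 (big)
  opcode bits[31:27]=0x1a: plus/RR
  rd: (w>>24)&0x7=0x2 → c
  rs: (w>>21)&0x7=0x3 → d

plus d, c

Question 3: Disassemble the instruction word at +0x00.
@+00  big-endian(62 00 00 00) = 0x62000000
  opcode bits[31:27]=0xc: inv/R
  [26:24] rd=2 = c

inv c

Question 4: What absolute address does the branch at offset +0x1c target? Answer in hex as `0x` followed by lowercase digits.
0x5740

off 0x1c: read b0 00 00 10 as big → 0xb0000010
  top 5b → 0x16 → bl [J]
  [26:0] imm=16 = #16
  target = base 0x5710 + off 0x1c + 4 + imm 16 = 0x5740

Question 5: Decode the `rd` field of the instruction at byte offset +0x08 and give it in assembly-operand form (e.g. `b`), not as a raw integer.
a

[08] e8 cb 36 8f → 0xe8cb368f
  top 5b → 0x1d → lsli [RI]
  rd: (w>>24)&0x7=0x0 → a
  imm: (w>>0)&0xffffff=0xcb368f → #13317775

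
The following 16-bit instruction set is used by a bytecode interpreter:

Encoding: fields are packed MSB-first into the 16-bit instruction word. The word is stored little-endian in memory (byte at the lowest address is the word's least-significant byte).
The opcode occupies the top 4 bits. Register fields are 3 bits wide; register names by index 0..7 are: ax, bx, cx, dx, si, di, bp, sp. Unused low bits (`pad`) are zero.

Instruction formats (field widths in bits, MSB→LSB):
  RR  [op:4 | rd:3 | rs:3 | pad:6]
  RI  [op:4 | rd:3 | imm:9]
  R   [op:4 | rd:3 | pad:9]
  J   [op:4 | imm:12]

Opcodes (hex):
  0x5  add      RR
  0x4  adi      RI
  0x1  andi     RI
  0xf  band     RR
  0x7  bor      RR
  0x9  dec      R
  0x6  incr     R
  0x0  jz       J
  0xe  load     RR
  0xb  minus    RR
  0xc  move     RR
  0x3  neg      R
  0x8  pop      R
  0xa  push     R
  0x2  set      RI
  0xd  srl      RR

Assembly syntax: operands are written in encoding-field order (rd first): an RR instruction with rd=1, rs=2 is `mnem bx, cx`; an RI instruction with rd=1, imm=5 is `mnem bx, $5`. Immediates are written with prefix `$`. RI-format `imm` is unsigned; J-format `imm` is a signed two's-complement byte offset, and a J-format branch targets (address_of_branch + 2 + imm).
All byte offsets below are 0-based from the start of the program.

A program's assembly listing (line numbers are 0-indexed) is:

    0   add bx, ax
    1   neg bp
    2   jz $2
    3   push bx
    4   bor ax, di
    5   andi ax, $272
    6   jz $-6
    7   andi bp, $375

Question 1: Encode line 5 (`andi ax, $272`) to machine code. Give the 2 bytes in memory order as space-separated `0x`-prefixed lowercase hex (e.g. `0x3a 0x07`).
L5: andi op=0x1:4|rd=0:3|imm=272:9 ⇒ 0x1110 ⇒ little 10 11

0x10 0x11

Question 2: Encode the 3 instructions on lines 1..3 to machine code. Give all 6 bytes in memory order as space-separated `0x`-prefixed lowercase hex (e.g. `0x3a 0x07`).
0x00 0x3c 0x02 0x00 0x00 0xa2

L1: neg op=0x3:4|rd=6:3|pad=0:9 ⇒ 0x3c00 ⇒ little 00 3c
L2: jz op=0x0:4|imm=2:12 ⇒ 0x0002 ⇒ little 02 00
L3: push op=0xa:4|rd=1:3|pad=0:9 ⇒ 0xa200 ⇒ little 00 a2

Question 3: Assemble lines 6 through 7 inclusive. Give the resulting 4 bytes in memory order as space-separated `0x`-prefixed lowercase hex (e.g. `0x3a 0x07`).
6. jz fields op=0x0:4|imm=-6:12 → word 0ffah → fa 0f
7. andi fields op=0x1:4|rd=6:3|imm=375:9 → word 1d77h → 77 1d

0xfa 0x0f 0x77 0x1d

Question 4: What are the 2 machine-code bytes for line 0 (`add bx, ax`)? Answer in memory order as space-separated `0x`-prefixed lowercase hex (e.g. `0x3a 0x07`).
0. add fields op=0x5:4|rd=1:3|rs=0:3|pad=0:6 → word 5200h → 00 52

0x00 0x52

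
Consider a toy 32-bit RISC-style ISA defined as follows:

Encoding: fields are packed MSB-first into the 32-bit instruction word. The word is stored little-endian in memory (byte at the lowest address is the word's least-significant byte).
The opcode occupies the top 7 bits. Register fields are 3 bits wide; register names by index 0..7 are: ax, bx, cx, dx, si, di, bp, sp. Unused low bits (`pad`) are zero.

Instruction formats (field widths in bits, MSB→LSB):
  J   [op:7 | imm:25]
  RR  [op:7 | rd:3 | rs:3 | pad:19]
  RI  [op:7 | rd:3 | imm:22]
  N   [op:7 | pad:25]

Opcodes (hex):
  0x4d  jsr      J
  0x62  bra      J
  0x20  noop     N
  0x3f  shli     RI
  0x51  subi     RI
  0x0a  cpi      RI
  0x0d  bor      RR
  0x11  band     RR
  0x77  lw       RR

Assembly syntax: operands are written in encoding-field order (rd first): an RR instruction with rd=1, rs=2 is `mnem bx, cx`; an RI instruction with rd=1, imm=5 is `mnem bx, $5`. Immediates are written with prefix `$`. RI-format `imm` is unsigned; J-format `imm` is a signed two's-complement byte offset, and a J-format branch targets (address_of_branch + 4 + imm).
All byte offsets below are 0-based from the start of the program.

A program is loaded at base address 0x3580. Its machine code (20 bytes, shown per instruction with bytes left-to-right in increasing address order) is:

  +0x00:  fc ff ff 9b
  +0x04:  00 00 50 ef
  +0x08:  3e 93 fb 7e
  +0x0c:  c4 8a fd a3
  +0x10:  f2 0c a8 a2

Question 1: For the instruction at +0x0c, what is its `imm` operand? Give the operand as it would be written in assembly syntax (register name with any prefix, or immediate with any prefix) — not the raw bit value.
$4033220

@+0c  little-endian(c4 8a fd a3) = 0xa3fd8ac4
  op=0xa3fd8ac4>>25=0x51 ⇒ subi (RI)
  [24:22] rd=7 = sp
  [21:0] imm=4033220 = $4033220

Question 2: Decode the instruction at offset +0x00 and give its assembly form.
off 0x00: read fc ff ff 9b as little → 0x9bfffffc
  op=0x9bfffffc>>25=0x4d ⇒ jsr (J)
  imm@[24:0]=0x1fffffc (s25→-4) ⇒ $-4

jsr $-4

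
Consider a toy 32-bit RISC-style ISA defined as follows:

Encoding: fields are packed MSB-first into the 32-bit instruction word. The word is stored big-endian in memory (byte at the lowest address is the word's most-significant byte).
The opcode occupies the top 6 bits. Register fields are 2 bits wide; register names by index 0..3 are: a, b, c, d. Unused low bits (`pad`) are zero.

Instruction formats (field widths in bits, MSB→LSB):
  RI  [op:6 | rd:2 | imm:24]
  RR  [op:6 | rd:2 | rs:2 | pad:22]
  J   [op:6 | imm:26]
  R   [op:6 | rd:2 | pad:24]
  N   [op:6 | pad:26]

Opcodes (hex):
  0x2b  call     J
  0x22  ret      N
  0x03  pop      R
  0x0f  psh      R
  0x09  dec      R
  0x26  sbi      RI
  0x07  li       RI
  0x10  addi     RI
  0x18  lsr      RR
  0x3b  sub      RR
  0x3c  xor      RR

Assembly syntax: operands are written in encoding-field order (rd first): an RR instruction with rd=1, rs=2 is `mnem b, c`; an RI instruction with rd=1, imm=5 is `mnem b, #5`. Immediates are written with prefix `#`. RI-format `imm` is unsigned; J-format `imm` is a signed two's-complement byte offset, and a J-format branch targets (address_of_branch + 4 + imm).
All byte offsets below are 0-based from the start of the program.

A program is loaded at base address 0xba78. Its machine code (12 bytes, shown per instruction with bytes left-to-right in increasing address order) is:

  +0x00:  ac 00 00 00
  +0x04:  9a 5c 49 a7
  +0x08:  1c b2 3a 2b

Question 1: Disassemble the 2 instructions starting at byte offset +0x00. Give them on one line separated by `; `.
call #0; sbi c, #6048167

+0x00: ac 00 00 00 ⇒ word 0xac000000 (big)
  top 6b → 0x2b → call [J]
  imm: (w>>0)&0x3ffffff=0x0 → #0
+0x04: 9a 5c 49 a7 ⇒ word 0x9a5c49a7 (big)
  top 6b → 0x26 → sbi [RI]
  rd: (w>>24)&0x3=0x2 → c
  imm: (w>>0)&0xffffff=0x5c49a7 → #6048167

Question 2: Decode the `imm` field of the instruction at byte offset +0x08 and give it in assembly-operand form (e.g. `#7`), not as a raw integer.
off 0x08: read 1c b2 3a 2b as big → 0x1cb23a2b
  top 6b → 0x7 → li [RI]
  rd: (w>>24)&0x3=0x0 → a
  imm: (w>>0)&0xffffff=0xb23a2b → #11680299

#11680299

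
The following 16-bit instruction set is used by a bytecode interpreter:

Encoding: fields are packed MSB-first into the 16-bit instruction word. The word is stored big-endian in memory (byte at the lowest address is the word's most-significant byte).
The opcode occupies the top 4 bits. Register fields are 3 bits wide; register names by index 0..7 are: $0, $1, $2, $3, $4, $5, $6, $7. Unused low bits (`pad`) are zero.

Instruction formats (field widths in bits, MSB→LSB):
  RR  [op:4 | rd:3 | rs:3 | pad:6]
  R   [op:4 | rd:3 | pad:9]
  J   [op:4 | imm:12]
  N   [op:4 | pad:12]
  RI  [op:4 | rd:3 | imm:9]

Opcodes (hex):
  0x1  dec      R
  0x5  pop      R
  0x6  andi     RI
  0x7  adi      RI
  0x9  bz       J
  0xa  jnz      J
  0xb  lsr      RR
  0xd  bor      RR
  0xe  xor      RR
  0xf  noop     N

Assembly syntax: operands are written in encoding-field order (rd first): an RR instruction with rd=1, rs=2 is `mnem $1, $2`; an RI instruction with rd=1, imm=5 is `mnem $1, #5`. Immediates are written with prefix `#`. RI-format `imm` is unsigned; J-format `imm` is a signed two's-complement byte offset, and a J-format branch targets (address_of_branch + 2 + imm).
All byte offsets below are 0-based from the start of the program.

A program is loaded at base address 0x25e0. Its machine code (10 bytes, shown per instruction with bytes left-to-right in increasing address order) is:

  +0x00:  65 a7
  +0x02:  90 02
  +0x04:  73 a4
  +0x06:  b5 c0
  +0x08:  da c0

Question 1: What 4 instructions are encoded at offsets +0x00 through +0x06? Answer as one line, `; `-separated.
andi $2, #423; bz #2; adi $1, #420; lsr $2, $7

@+00  big-endian(65 a7) = 0x65a7
  op=0x65a7>>12=0x6 ⇒ andi (RI)
  rd@[11:9]=0x2 ⇒ $2
  imm@[8:0]=0x1a7 ⇒ #423
@+02  big-endian(90 02) = 0x9002
  op=0x9002>>12=0x9 ⇒ bz (J)
  imm@[11:0]=0x2 ⇒ #2
@+04  big-endian(73 a4) = 0x73a4
  op=0x73a4>>12=0x7 ⇒ adi (RI)
  rd@[11:9]=0x1 ⇒ $1
  imm@[8:0]=0x1a4 ⇒ #420
@+06  big-endian(b5 c0) = 0xb5c0
  op=0xb5c0>>12=0xb ⇒ lsr (RR)
  rd@[11:9]=0x2 ⇒ $2
  rs@[8:6]=0x7 ⇒ $7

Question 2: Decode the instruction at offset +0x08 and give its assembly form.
[08] da c0 → 0xdac0
  top 4b → 0xd → bor [RR]
  rd: (w>>9)&0x7=0x5 → $5
  rs: (w>>6)&0x7=0x3 → $3

bor $5, $3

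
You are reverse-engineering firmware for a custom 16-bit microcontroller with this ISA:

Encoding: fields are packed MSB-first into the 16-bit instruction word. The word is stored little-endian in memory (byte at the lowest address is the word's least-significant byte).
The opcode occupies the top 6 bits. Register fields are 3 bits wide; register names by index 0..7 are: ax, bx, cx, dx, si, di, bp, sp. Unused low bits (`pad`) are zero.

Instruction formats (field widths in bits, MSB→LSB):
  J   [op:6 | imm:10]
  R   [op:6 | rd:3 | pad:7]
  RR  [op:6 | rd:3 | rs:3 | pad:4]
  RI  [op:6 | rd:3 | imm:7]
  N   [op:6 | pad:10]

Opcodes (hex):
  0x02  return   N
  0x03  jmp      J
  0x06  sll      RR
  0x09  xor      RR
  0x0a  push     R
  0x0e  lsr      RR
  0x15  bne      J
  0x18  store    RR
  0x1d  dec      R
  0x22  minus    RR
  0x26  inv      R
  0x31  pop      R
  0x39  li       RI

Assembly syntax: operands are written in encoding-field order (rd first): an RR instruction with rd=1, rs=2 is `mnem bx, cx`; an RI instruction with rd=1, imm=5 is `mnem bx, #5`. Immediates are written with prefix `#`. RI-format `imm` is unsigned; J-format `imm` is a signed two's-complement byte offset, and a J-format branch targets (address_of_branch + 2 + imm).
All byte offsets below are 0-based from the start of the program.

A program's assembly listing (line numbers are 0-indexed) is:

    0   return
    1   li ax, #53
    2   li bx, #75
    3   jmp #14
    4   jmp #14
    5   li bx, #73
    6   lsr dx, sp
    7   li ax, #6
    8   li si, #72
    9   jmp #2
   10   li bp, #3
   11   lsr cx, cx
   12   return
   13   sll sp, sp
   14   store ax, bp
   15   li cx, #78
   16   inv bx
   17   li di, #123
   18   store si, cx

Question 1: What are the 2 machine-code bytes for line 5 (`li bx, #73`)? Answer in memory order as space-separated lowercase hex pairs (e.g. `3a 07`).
5. li fields op=0x39:6|rd=1:3|imm=73:7 → word e4c9h → c9 e4

c9 e4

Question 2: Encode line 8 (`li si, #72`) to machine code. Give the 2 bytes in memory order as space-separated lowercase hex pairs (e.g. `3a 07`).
48 e6

L8: li op=0x39:6|rd=4:3|imm=72:7 ⇒ 0xe648 ⇒ little 48 e6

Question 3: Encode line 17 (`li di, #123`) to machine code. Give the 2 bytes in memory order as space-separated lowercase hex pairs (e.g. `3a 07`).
fb e6

line 17 (li): pack op=0x39:6|rd=5:3|imm=123:7 = 0xe6fb; little→ fb e6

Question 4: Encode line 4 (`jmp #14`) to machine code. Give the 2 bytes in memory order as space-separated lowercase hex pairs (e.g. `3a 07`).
line 4 (jmp): pack op=0x3:6|imm=14:10 = 0x0c0e; little→ 0e 0c

0e 0c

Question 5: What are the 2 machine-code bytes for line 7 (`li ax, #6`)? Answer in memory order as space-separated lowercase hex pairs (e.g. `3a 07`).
06 e4

7. li fields op=0x39:6|rd=0:3|imm=6:7 → word e406h → 06 e4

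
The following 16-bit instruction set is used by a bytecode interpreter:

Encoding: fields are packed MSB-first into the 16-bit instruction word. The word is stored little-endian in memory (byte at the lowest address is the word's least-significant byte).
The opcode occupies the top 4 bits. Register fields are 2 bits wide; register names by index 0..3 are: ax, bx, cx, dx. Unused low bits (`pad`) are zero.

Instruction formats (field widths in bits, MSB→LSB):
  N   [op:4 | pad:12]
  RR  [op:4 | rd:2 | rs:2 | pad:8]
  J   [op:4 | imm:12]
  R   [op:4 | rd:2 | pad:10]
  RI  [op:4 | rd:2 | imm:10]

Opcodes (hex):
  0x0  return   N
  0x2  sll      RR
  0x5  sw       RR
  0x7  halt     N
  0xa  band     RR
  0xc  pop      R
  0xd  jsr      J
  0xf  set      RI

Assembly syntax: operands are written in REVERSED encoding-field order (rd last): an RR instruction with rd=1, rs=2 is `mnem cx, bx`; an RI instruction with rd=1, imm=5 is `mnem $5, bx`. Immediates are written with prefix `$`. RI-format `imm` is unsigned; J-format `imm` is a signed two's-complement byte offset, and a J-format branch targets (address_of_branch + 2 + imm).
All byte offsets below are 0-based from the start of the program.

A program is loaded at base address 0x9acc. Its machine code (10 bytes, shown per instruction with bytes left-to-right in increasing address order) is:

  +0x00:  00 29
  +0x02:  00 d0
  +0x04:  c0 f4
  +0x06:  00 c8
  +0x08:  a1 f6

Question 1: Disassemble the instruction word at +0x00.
+0x00: 00 29 ⇒ word 0x2900 (little)
  top 4b → 0x2 → sll [RR]
  rd@[11:10]=0x2 ⇒ cx
  rs@[9:8]=0x1 ⇒ bx

sll bx, cx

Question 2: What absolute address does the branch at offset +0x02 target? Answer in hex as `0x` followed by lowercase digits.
0x9ad0

[02] 00 d0 → 0xd000
  opcode bits[15:12]=0xd: jsr/J
  [11:0] imm=0 = $0
  target = base 0x9acc + off 0x02 + 2 + imm 0 = 0x9ad0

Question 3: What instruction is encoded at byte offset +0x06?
off 0x06: read 00 c8 as little → 0xc800
  op=0xc800>>12=0xc ⇒ pop (R)
  rd@[11:10]=0x2 ⇒ cx

pop cx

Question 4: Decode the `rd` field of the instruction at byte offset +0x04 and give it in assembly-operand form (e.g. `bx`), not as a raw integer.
+0x04: c0 f4 ⇒ word 0xf4c0 (little)
  op=0xf4c0>>12=0xf ⇒ set (RI)
  rd@[11:10]=0x1 ⇒ bx
  imm@[9:0]=0xc0 ⇒ $192

bx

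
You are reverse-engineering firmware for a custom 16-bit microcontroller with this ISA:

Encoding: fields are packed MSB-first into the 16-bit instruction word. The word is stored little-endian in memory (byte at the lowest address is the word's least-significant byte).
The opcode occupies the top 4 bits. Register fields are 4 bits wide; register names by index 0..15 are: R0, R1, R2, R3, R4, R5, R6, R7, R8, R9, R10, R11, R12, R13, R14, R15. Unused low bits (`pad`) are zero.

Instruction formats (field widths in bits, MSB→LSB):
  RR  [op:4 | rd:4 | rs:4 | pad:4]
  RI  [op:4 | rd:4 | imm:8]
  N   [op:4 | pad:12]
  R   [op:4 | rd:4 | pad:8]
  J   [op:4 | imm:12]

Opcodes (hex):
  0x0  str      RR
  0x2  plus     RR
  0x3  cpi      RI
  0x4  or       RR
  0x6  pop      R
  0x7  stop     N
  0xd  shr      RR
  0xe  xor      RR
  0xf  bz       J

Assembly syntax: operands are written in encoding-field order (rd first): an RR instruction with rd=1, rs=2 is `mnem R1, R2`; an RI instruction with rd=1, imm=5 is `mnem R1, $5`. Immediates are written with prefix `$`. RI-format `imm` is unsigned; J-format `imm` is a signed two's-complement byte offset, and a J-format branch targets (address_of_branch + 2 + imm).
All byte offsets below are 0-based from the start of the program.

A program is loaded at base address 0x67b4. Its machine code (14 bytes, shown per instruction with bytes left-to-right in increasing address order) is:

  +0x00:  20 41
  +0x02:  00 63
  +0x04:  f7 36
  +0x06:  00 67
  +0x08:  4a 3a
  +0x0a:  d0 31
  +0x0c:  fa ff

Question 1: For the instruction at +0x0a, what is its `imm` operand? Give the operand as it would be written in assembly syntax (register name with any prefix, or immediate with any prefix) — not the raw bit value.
$208

[0a] d0 31 → 0x31d0
  top 4b → 0x3 → cpi [RI]
  rd: (w>>8)&0xf=0x1 → R1
  imm: (w>>0)&0xff=0xd0 → $208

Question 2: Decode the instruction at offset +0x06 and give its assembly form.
off 0x06: read 00 67 as little → 0x6700
  top 4b → 0x6 → pop [R]
  [11:8] rd=7 = R7

pop R7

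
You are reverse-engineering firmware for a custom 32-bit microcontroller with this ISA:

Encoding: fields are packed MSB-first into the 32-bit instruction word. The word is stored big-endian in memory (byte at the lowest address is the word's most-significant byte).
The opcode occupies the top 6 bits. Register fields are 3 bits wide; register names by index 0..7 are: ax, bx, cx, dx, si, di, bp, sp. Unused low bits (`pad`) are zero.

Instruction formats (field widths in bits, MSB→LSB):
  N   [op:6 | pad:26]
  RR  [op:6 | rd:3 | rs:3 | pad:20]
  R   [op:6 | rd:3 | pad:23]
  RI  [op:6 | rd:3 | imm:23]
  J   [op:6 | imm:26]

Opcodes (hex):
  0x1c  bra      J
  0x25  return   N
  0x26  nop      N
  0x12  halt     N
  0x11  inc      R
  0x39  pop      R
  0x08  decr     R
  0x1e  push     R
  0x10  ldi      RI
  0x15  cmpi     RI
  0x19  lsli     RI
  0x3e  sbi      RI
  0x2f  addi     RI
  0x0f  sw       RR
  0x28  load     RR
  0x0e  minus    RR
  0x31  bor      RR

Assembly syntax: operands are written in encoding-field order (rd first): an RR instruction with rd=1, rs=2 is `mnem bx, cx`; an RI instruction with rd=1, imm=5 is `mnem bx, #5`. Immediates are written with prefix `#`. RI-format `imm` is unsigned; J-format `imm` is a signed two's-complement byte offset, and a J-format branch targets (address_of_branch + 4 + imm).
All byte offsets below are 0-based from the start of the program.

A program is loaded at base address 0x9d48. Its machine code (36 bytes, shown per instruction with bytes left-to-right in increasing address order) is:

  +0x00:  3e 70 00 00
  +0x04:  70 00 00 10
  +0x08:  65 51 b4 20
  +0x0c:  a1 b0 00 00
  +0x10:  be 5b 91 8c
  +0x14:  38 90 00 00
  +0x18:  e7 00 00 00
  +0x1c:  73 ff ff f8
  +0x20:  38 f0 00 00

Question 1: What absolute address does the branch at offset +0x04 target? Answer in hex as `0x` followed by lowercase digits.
+0x04: 70 00 00 10 ⇒ word 0x70000010 (big)
  opcode bits[31:26]=0x1c: bra/J
  imm: (w>>0)&0x3ffffff=0x10 → #16
  target = base 0x9d48 + off 0x04 + 4 + imm 16 = 0x9d60

0x9d60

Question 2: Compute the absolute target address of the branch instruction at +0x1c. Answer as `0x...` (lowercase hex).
+0x1c: 73 ff ff f8 ⇒ word 0x73fffff8 (big)
  top 6b → 0x1c → bra [J]
  imm@[25:0]=0x3fffff8 (s26→-8) ⇒ #-8
  target = base 0x9d48 + off 0x1c + 4 + imm -8 = 0x9d60

0x9d60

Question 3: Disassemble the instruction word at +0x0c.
load dx, dx

off 0x0c: read a1 b0 00 00 as big → 0xa1b00000
  opcode bits[31:26]=0x28: load/RR
  rd: (w>>23)&0x7=0x3 → dx
  rs: (w>>20)&0x7=0x3 → dx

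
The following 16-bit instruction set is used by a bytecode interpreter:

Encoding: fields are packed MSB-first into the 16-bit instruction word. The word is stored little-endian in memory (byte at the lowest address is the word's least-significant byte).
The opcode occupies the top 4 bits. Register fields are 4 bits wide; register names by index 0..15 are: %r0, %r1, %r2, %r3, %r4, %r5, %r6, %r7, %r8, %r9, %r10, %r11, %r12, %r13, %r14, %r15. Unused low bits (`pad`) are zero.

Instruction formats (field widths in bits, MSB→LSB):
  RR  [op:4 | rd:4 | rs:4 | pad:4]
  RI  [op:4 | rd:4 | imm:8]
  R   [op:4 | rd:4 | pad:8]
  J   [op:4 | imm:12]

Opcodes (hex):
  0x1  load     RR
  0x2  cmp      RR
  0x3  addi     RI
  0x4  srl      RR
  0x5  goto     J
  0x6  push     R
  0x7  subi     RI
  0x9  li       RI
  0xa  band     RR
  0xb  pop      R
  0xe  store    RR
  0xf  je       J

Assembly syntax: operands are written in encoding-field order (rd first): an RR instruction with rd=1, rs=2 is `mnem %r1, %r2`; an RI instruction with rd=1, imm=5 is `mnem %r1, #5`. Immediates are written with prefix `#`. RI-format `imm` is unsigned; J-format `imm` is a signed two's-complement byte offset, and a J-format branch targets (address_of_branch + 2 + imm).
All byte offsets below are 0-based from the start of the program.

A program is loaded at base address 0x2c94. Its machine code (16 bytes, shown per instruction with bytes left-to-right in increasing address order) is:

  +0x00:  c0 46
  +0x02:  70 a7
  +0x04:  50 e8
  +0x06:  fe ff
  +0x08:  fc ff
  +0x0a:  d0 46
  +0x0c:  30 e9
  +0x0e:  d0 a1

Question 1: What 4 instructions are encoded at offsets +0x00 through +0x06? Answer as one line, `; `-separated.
+0x00: c0 46 ⇒ word 0x46c0 (little)
  opcode bits[15:12]=0x4: srl/RR
  [11:8] rd=6 = %r6
  [7:4] rs=12 = %r12
+0x02: 70 a7 ⇒ word 0xa770 (little)
  opcode bits[15:12]=0xa: band/RR
  [11:8] rd=7 = %r7
  [7:4] rs=7 = %r7
+0x04: 50 e8 ⇒ word 0xe850 (little)
  opcode bits[15:12]=0xe: store/RR
  [11:8] rd=8 = %r8
  [7:4] rs=5 = %r5
+0x06: fe ff ⇒ word 0xfffe (little)
  opcode bits[15:12]=0xf: je/J
  [11:0] imm=4094 (s12→-2) = #-2

srl %r6, %r12; band %r7, %r7; store %r8, %r5; je #-2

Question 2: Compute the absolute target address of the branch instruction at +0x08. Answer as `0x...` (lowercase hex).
@+08  little-endian(fc ff) = 0xfffc
  op=0xfffc>>12=0xf ⇒ je (J)
  imm@[11:0]=0xffc (s12→-4) ⇒ #-4
  target = base 0x2c94 + off 0x08 + 2 + imm -4 = 0x2c9a

0x2c9a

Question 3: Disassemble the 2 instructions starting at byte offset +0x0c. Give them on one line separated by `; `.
+0x0c: 30 e9 ⇒ word 0xe930 (little)
  top 4b → 0xe → store [RR]
  [11:8] rd=9 = %r9
  [7:4] rs=3 = %r3
+0x0e: d0 a1 ⇒ word 0xa1d0 (little)
  top 4b → 0xa → band [RR]
  [11:8] rd=1 = %r1
  [7:4] rs=13 = %r13

store %r9, %r3; band %r1, %r13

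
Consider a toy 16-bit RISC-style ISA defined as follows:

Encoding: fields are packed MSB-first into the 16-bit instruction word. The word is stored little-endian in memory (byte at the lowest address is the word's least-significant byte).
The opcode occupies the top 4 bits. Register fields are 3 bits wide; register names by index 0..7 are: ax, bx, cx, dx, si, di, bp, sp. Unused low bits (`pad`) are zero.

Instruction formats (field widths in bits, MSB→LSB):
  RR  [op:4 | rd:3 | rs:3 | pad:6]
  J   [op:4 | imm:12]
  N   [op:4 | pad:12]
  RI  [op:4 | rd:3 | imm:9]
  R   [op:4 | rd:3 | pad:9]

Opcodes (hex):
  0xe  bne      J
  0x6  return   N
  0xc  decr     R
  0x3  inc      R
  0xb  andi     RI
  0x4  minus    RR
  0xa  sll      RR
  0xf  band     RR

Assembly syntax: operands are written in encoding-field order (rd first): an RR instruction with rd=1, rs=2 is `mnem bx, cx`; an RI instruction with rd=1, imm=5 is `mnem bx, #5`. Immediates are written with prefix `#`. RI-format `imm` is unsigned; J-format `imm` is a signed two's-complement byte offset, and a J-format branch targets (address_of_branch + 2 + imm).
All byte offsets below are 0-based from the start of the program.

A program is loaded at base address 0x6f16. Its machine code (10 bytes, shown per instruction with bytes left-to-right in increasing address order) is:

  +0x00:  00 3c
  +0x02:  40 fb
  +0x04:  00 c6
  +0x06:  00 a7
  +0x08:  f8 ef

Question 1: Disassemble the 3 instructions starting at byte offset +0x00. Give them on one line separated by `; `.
inc bp; band di, di; decr dx

+0x00: 00 3c ⇒ word 0x3c00 (little)
  op=0x3c00>>12=0x3 ⇒ inc (R)
  rd: (w>>9)&0x7=0x6 → bp
+0x02: 40 fb ⇒ word 0xfb40 (little)
  op=0xfb40>>12=0xf ⇒ band (RR)
  rd: (w>>9)&0x7=0x5 → di
  rs: (w>>6)&0x7=0x5 → di
+0x04: 00 c6 ⇒ word 0xc600 (little)
  op=0xc600>>12=0xc ⇒ decr (R)
  rd: (w>>9)&0x7=0x3 → dx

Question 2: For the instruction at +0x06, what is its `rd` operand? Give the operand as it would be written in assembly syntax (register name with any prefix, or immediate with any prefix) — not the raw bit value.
dx

[06] 00 a7 → 0xa700
  opcode bits[15:12]=0xa: sll/RR
  rd@[11:9]=0x3 ⇒ dx
  rs@[8:6]=0x4 ⇒ si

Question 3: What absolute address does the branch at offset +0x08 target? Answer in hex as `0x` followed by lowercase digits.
@+08  little-endian(f8 ef) = 0xeff8
  opcode bits[15:12]=0xe: bne/J
  imm@[11:0]=0xff8 (s12→-8) ⇒ #-8
  target = base 0x6f16 + off 0x08 + 2 + imm -8 = 0x6f18

0x6f18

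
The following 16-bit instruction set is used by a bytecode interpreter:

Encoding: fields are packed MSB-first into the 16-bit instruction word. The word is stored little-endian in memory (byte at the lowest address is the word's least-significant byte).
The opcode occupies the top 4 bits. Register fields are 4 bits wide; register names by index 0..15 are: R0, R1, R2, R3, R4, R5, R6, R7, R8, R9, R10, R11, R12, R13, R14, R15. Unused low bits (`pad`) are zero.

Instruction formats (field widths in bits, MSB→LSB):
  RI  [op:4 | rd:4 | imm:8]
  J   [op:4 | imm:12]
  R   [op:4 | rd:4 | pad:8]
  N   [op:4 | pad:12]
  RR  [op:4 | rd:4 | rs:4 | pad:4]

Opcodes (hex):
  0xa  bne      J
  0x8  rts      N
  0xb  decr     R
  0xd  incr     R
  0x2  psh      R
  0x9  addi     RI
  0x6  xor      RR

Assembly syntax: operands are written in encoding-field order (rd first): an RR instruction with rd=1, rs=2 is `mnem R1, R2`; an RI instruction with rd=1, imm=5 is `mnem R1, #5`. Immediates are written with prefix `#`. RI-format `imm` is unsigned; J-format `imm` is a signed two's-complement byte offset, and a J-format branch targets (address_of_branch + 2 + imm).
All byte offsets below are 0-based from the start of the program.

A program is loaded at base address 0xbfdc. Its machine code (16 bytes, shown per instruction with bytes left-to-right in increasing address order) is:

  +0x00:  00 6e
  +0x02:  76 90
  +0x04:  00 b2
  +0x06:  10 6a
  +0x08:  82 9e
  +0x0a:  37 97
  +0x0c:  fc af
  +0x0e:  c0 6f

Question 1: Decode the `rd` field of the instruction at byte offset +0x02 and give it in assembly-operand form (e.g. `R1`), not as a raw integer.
[02] 76 90 → 0x9076
  top 4b → 0x9 → addi [RI]
  [11:8] rd=0 = R0
  [7:0] imm=118 = #118

R0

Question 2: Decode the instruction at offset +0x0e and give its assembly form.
xor R15, R12

+0x0e: c0 6f ⇒ word 0x6fc0 (little)
  top 4b → 0x6 → xor [RR]
  rd@[11:8]=0xf ⇒ R15
  rs@[7:4]=0xc ⇒ R12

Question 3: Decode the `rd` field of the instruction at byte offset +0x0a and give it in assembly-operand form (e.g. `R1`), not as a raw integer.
R7

+0x0a: 37 97 ⇒ word 0x9737 (little)
  opcode bits[15:12]=0x9: addi/RI
  [11:8] rd=7 = R7
  [7:0] imm=55 = #55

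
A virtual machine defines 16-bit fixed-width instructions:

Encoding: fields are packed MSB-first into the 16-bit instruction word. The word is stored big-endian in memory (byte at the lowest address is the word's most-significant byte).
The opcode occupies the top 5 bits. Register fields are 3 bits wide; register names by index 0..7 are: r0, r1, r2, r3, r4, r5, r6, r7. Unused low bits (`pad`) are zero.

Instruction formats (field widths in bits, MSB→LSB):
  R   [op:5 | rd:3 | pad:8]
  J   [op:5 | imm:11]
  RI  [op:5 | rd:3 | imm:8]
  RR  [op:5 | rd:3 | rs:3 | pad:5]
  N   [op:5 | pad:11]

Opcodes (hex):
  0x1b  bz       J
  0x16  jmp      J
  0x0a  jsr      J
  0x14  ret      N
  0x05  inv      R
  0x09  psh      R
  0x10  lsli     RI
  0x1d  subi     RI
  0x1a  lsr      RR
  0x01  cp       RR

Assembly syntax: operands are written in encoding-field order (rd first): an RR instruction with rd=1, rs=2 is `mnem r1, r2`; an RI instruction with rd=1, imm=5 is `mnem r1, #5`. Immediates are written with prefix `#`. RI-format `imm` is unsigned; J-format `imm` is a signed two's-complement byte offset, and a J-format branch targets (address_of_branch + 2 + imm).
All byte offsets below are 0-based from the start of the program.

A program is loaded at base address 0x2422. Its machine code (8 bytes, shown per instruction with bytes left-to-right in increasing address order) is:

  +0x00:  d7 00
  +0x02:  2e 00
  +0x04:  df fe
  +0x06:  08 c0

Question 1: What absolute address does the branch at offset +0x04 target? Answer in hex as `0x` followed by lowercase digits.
+0x04: df fe ⇒ word 0xdffe (big)
  top 5b → 0x1b → bz [J]
  [10:0] imm=2046 (s11→-2) = #-2
  target = base 0x2422 + off 0x04 + 2 + imm -2 = 0x2426

0x2426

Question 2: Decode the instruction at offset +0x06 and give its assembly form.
off 0x06: read 08 c0 as big → 0x08c0
  top 5b → 0x1 → cp [RR]
  rd@[10:8]=0x0 ⇒ r0
  rs@[7:5]=0x6 ⇒ r6

cp r0, r6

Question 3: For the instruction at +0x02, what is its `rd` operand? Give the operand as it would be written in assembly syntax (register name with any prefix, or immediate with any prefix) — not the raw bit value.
r6

@+02  big-endian(2e 00) = 0x2e00
  opcode bits[15:11]=0x5: inv/R
  rd: (w>>8)&0x7=0x6 → r6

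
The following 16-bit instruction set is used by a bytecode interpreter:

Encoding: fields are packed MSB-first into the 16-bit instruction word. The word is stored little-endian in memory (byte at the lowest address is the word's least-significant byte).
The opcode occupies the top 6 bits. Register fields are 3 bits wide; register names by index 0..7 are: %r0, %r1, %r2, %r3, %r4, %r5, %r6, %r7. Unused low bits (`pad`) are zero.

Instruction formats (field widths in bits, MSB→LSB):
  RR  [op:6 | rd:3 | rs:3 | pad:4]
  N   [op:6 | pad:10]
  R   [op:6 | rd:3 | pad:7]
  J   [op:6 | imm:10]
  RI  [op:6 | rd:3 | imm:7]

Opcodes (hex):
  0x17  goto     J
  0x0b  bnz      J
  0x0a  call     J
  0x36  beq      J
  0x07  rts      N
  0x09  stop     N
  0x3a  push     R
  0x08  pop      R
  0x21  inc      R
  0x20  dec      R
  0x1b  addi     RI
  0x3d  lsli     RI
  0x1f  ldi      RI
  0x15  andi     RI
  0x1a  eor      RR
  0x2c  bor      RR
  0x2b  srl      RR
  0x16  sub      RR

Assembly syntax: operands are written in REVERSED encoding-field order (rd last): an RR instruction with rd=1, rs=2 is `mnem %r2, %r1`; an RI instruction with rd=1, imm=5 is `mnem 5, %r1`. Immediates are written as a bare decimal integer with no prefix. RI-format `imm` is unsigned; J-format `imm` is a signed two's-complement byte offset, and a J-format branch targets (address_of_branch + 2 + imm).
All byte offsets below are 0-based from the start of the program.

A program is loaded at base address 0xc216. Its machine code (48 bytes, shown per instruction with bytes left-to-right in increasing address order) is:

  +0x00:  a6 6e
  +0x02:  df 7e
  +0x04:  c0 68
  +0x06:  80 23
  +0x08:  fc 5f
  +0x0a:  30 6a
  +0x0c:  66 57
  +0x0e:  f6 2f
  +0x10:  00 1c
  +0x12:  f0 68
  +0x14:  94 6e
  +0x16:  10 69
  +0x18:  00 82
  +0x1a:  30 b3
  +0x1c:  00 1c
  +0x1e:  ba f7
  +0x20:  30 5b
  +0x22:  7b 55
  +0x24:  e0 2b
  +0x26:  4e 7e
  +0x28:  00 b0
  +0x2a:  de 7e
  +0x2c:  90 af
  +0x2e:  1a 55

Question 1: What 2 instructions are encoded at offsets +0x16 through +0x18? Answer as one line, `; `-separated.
eor %r1, %r2; dec %r4

+0x16: 10 69 ⇒ word 0x6910 (little)
  op=0x6910>>10=0x1a ⇒ eor (RR)
  [9:7] rd=2 = %r2
  [6:4] rs=1 = %r1
+0x18: 00 82 ⇒ word 0x8200 (little)
  op=0x8200>>10=0x20 ⇒ dec (R)
  [9:7] rd=4 = %r4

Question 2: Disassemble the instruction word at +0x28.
off 0x28: read 00 b0 as little → 0xb000
  top 6b → 0x2c → bor [RR]
  rd: (w>>7)&0x7=0x0 → %r0
  rs: (w>>4)&0x7=0x0 → %r0

bor %r0, %r0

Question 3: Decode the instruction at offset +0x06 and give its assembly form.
@+06  little-endian(80 23) = 0x2380
  opcode bits[15:10]=0x8: pop/R
  [9:7] rd=7 = %r7

pop %r7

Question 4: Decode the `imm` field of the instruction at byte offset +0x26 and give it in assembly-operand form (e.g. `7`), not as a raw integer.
+0x26: 4e 7e ⇒ word 0x7e4e (little)
  op=0x7e4e>>10=0x1f ⇒ ldi (RI)
  rd: (w>>7)&0x7=0x4 → %r4
  imm: (w>>0)&0x7f=0x4e → 78

78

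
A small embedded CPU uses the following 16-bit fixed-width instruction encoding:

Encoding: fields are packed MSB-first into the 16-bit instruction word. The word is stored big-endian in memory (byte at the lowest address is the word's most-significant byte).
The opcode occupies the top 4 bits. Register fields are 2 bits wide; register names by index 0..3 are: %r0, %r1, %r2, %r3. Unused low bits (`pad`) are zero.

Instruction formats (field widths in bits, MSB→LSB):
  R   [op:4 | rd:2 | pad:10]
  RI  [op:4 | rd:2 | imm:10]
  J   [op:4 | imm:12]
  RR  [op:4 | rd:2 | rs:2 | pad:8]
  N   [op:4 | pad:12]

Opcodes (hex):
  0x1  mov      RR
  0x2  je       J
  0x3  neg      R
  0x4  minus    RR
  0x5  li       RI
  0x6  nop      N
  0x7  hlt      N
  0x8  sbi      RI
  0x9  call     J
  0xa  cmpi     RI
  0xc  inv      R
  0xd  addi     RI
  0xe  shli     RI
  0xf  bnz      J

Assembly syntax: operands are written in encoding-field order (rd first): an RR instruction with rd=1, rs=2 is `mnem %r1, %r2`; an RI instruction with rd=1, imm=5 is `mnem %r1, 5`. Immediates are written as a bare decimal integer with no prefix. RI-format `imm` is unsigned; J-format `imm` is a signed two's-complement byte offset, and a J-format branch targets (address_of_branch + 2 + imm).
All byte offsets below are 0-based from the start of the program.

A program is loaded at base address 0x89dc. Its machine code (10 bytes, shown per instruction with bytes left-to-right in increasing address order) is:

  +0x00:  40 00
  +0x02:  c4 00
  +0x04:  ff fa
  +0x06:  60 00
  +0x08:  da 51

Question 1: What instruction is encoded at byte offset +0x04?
bnz -6

+0x04: ff fa ⇒ word 0xfffa (big)
  opcode bits[15:12]=0xf: bnz/J
  imm@[11:0]=0xffa (s12→-6) ⇒ -6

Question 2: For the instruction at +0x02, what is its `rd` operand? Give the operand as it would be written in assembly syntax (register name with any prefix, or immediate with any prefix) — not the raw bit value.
[02] c4 00 → 0xc400
  op=0xc400>>12=0xc ⇒ inv (R)
  [11:10] rd=1 = %r1

%r1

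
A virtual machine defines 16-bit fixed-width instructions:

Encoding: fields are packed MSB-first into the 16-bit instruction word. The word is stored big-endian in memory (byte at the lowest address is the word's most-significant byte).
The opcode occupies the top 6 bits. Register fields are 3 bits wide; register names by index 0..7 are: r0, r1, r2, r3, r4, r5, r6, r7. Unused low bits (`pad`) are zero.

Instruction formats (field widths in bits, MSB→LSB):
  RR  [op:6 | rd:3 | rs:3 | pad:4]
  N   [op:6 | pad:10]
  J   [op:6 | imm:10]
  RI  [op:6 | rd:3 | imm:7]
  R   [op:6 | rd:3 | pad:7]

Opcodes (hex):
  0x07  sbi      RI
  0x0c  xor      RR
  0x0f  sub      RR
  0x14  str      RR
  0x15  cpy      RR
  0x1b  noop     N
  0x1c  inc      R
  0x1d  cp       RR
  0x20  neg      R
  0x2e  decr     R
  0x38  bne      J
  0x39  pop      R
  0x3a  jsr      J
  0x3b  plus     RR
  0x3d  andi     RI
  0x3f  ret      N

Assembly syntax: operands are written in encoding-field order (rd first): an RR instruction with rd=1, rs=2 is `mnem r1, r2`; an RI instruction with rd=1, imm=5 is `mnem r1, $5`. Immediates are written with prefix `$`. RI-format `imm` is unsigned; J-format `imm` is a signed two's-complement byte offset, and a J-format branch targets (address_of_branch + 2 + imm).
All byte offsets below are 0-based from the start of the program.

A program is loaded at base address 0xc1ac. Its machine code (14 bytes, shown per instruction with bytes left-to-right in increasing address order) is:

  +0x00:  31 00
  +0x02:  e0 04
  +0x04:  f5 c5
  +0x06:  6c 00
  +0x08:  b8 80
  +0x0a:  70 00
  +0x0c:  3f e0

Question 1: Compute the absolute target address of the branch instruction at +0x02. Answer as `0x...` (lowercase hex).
+0x02: e0 04 ⇒ word 0xe004 (big)
  opcode bits[15:10]=0x38: bne/J
  imm: (w>>0)&0x3ff=0x4 → $4
  target = base 0xc1ac + off 0x02 + 2 + imm 4 = 0xc1b4

0xc1b4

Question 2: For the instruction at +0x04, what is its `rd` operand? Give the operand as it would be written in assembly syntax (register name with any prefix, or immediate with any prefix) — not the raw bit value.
+0x04: f5 c5 ⇒ word 0xf5c5 (big)
  opcode bits[15:10]=0x3d: andi/RI
  [9:7] rd=3 = r3
  [6:0] imm=69 = $69

r3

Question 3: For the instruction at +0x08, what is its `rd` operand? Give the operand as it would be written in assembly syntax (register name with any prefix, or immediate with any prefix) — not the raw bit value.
r1

+0x08: b8 80 ⇒ word 0xb880 (big)
  top 6b → 0x2e → decr [R]
  [9:7] rd=1 = r1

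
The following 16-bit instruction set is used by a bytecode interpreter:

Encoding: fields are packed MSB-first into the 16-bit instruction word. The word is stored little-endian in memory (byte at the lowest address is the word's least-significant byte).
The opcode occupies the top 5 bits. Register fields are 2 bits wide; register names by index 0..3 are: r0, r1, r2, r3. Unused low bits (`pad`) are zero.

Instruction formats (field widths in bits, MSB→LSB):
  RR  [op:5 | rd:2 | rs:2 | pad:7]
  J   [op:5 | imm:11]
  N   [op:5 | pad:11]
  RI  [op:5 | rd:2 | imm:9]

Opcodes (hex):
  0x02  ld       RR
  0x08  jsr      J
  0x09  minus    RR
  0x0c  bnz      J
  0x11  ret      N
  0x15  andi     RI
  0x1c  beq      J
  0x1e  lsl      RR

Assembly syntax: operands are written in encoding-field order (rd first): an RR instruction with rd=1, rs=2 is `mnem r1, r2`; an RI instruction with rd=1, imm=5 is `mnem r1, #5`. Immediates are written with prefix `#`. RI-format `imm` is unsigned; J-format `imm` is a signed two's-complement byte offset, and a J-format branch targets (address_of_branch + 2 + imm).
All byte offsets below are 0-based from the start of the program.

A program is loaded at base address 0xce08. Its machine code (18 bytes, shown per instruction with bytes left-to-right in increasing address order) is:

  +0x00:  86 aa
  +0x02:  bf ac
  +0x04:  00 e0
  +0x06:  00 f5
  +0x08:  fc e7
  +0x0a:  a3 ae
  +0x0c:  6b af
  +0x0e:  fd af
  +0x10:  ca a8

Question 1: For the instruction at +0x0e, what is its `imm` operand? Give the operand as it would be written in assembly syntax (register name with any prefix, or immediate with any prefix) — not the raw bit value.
off 0x0e: read fd af as little → 0xaffd
  top 5b → 0x15 → andi [RI]
  [10:9] rd=3 = r3
  [8:0] imm=509 = #509

#509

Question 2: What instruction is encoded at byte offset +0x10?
[10] ca a8 → 0xa8ca
  op=0xa8ca>>11=0x15 ⇒ andi (RI)
  rd: (w>>9)&0x3=0x0 → r0
  imm: (w>>0)&0x1ff=0xca → #202

andi r0, #202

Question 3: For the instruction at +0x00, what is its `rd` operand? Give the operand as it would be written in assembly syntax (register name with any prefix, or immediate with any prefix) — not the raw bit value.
r1

[00] 86 aa → 0xaa86
  opcode bits[15:11]=0x15: andi/RI
  rd@[10:9]=0x1 ⇒ r1
  imm@[8:0]=0x86 ⇒ #134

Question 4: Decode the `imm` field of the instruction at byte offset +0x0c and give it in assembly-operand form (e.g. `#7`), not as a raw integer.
[0c] 6b af → 0xaf6b
  opcode bits[15:11]=0x15: andi/RI
  rd@[10:9]=0x3 ⇒ r3
  imm@[8:0]=0x16b ⇒ #363

#363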